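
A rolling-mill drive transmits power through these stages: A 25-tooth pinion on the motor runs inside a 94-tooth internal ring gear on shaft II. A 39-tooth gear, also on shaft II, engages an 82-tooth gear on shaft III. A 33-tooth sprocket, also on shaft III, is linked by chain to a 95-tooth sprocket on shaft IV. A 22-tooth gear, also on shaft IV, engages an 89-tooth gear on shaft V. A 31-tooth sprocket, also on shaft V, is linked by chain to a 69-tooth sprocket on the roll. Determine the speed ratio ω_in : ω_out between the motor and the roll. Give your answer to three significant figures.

Each stage contributes driven/driver: internal gear 94/25 = 3.76, gear mesh 82/39 = 2.1026, chain 95/33 = 2.8788, gear mesh 89/22 = 4.0455, chain 69/31 = 2.2258.
Overall: 3.76 × 2.1026 × 2.8788 × 4.0455 × 2.2258 = 204.93.

205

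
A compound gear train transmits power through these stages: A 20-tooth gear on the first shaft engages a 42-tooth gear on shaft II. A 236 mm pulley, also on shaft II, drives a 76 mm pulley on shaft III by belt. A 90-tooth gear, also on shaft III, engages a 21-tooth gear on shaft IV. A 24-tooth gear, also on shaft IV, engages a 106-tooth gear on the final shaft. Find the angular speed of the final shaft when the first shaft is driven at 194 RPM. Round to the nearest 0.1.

Gear mesh: ratio = 42/20 = 2.1, so shaft II turns at 194 / 2.1 = 92.381 RPM.
Belt: ratio = 76/236 = 0.32203, so shaft III turns at 92.381 / 0.32203 = 286.87 RPM.
Gear mesh: ratio = 21/90 = 0.23333, so shaft IV turns at 286.87 / 0.23333 = 1229.4 RPM.
Gear mesh: ratio = 106/24 = 4.4167, so the final shaft turns at 1229.4 / 4.4167 = 278.36 RPM.

278.4 RPM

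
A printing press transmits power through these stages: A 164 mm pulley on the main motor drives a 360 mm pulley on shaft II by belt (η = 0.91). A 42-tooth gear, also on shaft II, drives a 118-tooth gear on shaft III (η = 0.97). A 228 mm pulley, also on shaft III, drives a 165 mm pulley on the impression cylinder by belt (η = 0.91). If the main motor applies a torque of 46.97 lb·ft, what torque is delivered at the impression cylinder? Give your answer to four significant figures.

Belt: ratio = 360/164 = 2.1951; torque at shaft II = 46.97 × 2.1951 × 0.91 = 93.825 lb·ft.
Gear mesh: ratio = 118/42 = 2.8095; torque at shaft III = 93.825 × 2.8095 × 0.97 = 255.7 lb·ft.
Belt: ratio = 165/228 = 0.72368; torque at the impression cylinder = 255.7 × 0.72368 × 0.91 = 168.39 lb·ft.

168.4 lb·ft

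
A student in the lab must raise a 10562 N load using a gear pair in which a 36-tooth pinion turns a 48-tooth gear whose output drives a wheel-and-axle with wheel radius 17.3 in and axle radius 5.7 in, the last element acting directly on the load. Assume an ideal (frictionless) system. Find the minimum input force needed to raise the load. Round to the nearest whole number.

Gear pair MA = 48/36 = 1.3333.
Wheel-and-axle MA = R/r = 17.3/5.7 = 3.0351.
Combined ideal MA = 1.3333 × 3.0351 = 4.0468.
Effort = load / MA = 10562 / 4.0468 = 2610 N.

2610 N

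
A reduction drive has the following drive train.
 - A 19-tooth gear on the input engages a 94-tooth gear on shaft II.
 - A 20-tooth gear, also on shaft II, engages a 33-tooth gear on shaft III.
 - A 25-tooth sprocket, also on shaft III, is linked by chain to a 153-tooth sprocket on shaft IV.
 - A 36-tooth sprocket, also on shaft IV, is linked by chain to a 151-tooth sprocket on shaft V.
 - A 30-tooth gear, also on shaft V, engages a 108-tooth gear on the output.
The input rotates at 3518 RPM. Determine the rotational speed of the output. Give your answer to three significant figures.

the input → shaft II (gear mesh, 94/19): 3518 ÷ 4.9474 = 711.09 RPM
shaft II → shaft III (gear mesh, 33/20): 711.09 ÷ 1.65 = 430.96 RPM
shaft III → shaft IV (chain, 153/25): 430.96 ÷ 6.12 = 70.418 RPM
shaft IV → shaft V (chain, 151/36): 70.418 ÷ 4.1944 = 16.788 RPM
shaft V → the output (gear mesh, 108/30): 16.788 ÷ 3.6 = 4.6635 RPM

4.66 RPM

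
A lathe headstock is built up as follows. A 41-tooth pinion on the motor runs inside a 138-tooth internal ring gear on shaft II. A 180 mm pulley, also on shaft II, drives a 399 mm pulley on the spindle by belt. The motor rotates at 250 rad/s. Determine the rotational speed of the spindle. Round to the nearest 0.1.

33.5 rad/s

Internal gear: ratio = 138/41 = 3.3659, so shaft II turns at 250 / 3.3659 = 74.275 rad/s.
Belt: ratio = 399/180 = 2.2167, so the spindle turns at 74.275 / 2.2167 = 33.508 rad/s.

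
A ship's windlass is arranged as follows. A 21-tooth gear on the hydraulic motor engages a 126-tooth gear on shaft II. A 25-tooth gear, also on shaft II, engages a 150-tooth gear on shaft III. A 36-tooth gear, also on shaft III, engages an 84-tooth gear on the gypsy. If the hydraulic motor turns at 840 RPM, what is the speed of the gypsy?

10 RPM

gear mesh 126/21 = 6 → 840/6 = 140 RPM
gear mesh 150/25 = 6 → 140/6 = 23.333 RPM
gear mesh 84/36 = 2.3333 → 23.333/2.3333 = 10 RPM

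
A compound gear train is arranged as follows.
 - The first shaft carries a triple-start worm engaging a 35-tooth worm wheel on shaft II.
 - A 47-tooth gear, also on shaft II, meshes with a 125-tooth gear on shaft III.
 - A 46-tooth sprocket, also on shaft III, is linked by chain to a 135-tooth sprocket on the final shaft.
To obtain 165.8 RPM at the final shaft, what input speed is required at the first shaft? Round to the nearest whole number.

15098 RPM

Overall ratio R = 11.667 × 2.6596 × 2.9348 = 91.062.
Required input speed = output speed × R = 165.8 × 91.062 = 15098 RPM.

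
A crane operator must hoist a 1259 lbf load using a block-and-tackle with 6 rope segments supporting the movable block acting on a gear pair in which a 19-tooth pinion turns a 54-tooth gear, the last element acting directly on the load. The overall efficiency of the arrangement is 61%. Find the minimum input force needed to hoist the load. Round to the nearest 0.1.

Block-and-tackle MA = number of supporting rope parts = 6.
Gear pair MA = 54/19 = 2.8421.
Combined ideal MA = 6 × 2.8421 = 17.053.
Actual MA = 17.053 × 0.61 = 10.402.
Effort = load / actual MA = 1259 / 10.402 = 121.03 lbf.

121.0 lbf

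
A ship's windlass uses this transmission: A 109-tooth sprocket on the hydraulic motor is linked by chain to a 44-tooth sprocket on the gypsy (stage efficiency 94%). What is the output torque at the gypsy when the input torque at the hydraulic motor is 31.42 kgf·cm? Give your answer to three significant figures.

chain 44/109 = 0.40367 → τ = 31.42·0.40367·0.94 = 11.922 kgf·cm

11.9 kgf·cm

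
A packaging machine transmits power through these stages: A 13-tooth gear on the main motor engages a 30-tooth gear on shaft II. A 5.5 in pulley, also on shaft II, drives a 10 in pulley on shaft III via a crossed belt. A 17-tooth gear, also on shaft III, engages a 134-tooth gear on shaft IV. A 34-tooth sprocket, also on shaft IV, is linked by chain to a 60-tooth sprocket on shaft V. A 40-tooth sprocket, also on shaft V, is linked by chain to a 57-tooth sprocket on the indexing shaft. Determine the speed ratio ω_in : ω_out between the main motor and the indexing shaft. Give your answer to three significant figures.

Each stage contributes driven/driver: gear mesh 30/13 = 2.3077, belt 10/5.5 = 1.8182, gear mesh 134/17 = 7.8824, chain 60/34 = 1.7647, chain 57/40 = 1.425.
Overall: 2.3077 × 1.8182 × 7.8824 × 1.7647 × 1.425 = 83.168.

83.2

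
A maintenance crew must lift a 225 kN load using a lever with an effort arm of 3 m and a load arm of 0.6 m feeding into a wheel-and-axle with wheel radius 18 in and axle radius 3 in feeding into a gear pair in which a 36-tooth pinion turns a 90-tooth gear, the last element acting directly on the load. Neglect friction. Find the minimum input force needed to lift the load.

Lever MA = effort arm / load arm = 3/0.6 = 5.
Wheel-and-axle MA = R/r = 18/3 = 6.
Gear pair MA = 90/36 = 2.5.
Combined ideal MA = 5 × 6 × 2.5 = 75.
Effort = load / MA = 225 / 75 = 3 kN.

3 kN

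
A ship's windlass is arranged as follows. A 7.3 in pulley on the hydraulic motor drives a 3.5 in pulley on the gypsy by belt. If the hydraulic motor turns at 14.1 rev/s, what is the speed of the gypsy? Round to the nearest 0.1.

29.4 rev/s

belt 3.5/7.3 = 0.47945 → 14.1/0.47945 = 29.409 rev/s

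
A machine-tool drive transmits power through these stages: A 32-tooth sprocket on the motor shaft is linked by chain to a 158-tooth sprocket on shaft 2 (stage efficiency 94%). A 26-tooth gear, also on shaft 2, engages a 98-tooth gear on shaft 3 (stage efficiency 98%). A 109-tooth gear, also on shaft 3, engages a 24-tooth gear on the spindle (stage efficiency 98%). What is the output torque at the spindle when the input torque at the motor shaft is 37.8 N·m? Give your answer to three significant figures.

140 N·m

Chain: ratio = 158/32 = 4.9375; torque at shaft 2 = 37.8 × 4.9375 × 0.94 = 175.44 N·m.
Gear mesh: ratio = 98/26 = 3.7692; torque at shaft 3 = 175.44 × 3.7692 × 0.98 = 648.05 N·m.
Gear mesh: ratio = 24/109 = 0.22018; torque at the spindle = 648.05 × 0.22018 × 0.98 = 139.84 N·m.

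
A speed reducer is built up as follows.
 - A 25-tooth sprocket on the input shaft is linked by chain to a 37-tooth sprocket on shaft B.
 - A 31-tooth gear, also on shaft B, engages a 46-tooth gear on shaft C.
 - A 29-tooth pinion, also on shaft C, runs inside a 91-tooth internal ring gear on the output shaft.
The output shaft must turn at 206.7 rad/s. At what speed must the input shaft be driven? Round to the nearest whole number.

1424 rad/s

Overall ratio R = 1.48 × 1.4839 × 3.1379 = 6.8913.
Required input speed = output speed × R = 206.7 × 6.8913 = 1424.4 rad/s.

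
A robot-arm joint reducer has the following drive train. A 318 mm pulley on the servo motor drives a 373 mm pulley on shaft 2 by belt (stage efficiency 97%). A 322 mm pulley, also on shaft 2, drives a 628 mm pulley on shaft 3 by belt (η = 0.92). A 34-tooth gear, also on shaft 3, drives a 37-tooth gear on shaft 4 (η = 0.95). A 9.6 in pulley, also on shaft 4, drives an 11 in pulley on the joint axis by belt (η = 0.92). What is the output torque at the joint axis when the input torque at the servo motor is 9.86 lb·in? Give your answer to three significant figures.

21.9 lb·in

belt 373/318 = 1.173 → τ = 9.86·1.173·0.97 = 11.218 lb·in
belt 628/322 = 1.9503 → τ = 11.218·1.9503·0.92 = 20.129 lb·in
gear mesh 37/34 = 1.0882 → τ = 20.129·1.0882·0.95 = 20.81 lb·in
belt 11/9.6 = 1.1458 → τ = 20.81·1.1458·0.92 = 21.937 lb·in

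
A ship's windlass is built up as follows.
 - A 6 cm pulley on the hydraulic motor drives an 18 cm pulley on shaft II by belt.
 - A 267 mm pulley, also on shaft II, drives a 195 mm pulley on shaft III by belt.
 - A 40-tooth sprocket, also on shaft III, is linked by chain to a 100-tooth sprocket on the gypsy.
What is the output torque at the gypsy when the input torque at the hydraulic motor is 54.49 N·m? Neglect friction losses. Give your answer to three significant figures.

After the belt (18/6): 54.49 × 3 = 163.47 N·m
After the belt (195/267): 163.47 × 0.73034 = 119.39 N·m
After the chain (100/40): 119.39 × 2.5 = 298.47 N·m

298 N·m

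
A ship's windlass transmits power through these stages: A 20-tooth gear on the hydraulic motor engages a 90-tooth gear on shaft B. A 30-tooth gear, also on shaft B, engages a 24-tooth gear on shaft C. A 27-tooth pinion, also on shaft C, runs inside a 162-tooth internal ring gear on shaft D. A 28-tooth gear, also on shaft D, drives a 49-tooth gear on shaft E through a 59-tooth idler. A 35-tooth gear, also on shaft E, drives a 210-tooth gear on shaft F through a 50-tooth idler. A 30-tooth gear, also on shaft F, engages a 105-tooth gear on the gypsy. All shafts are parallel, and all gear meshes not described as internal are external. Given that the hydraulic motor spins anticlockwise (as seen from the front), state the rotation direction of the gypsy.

the hydraulic motor → shaft B: external mesh, 1 reversal → CW.
shaft B → shaft C: external mesh, 1 reversal → CCW.
shaft C → shaft D: internal mesh, same direction → CCW.
shaft D → shaft E: driver → idler → driven is 2 external meshes, 2 reversals → CCW.
shaft E → shaft F: driver → idler → driven is 2 external meshes, 2 reversals → CCW.
shaft F → the gypsy: external mesh, 1 reversal → CW.
7 reversals in total — an odd number — so the gypsy turns opposite to the hydraulic motor.

clockwise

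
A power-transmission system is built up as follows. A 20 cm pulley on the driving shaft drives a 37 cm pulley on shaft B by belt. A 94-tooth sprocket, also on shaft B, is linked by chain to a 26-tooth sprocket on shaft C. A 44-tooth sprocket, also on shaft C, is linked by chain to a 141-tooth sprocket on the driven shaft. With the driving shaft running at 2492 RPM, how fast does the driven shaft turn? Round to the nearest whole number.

belt 37/20 = 1.85 → 2492/1.85 = 1347 RPM
chain 26/94 = 0.2766 → 1347/0.2766 = 4870 RPM
chain 141/44 = 3.2045 → 4870/3.2045 = 1519.7 RPM

1520 RPM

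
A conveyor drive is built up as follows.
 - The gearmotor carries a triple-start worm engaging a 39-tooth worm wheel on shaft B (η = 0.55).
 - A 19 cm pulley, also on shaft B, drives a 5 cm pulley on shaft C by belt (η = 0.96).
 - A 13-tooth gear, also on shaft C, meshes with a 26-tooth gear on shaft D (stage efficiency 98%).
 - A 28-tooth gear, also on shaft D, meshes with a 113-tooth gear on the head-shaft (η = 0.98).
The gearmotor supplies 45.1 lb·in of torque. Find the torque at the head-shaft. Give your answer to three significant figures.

worm 39/3 = 13 → τ = 45.1·13·0.55 = 322.47 lb·in
belt 5/19 = 0.26316 → τ = 322.47·0.26316·0.96 = 81.465 lb·in
gear mesh 26/13 = 2 → τ = 81.465·2·0.98 = 159.67 lb·in
gear mesh 113/28 = 4.0357 → τ = 159.67·4.0357·0.98 = 631.5 lb·in

631 lb·in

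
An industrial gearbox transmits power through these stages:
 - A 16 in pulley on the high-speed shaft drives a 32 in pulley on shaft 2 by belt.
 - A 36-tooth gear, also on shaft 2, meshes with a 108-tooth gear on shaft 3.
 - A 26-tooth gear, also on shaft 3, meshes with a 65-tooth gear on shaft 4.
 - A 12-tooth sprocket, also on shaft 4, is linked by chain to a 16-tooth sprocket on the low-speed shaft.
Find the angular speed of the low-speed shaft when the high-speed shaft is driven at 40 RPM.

2 RPM

Belt: ratio = 32/16 = 2, so shaft 2 turns at 40 / 2 = 20 RPM.
Gear mesh: ratio = 108/36 = 3, so shaft 3 turns at 20 / 3 = 6.6667 RPM.
Gear mesh: ratio = 65/26 = 2.5, so shaft 4 turns at 6.6667 / 2.5 = 2.6667 RPM.
Chain: ratio = 16/12 = 1.3333, so the low-speed shaft turns at 2.6667 / 1.3333 = 2 RPM.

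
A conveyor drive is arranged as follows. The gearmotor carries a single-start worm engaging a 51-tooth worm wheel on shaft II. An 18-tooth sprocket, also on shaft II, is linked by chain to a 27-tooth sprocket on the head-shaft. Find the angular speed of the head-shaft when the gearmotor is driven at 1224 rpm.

16 rpm

worm 51/1 = 51 → 1224/51 = 24 rpm
chain 27/18 = 1.5 → 24/1.5 = 16 rpm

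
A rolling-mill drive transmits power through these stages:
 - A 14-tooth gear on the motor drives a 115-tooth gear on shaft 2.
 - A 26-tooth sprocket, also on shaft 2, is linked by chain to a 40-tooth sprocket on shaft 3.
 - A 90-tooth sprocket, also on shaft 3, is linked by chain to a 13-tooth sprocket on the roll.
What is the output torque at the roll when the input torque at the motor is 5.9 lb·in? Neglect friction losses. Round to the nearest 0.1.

gear mesh 115/14 = 8.2143 → τ = 5.9·8.2143 = 48.464 lb·in
chain 40/26 = 1.5385 → τ = 48.464·1.5385 = 74.56 lb·in
chain 13/90 = 0.14444 → τ = 74.56·0.14444 = 10.77 lb·in

10.8 lb·in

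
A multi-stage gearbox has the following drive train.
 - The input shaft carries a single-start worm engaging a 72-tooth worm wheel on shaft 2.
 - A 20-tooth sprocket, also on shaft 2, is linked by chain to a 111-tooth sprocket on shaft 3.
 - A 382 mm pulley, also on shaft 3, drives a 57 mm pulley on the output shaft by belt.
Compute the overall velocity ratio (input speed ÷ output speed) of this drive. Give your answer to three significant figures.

Each stage contributes driven/driver: worm 72/1 = 72, chain 111/20 = 5.55, belt 57/382 = 0.14921.
Overall: 72 × 5.55 × 0.14921 = 59.626.

59.6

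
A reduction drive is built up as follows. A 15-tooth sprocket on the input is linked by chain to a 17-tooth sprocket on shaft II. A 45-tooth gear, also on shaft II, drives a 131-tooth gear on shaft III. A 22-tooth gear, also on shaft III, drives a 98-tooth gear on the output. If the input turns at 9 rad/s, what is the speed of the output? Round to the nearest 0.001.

0.612 rad/s

chain 17/15 = 1.1333 → 9/1.1333 = 7.9412 rad/s
gear mesh 131/45 = 2.9111 → 7.9412/2.9111 = 2.7279 rad/s
gear mesh 98/22 = 4.4545 → 2.7279/4.4545 = 0.61238 rad/s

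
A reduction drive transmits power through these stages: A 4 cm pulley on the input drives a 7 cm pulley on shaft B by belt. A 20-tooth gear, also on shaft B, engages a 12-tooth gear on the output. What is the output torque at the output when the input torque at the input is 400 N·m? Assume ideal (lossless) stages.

420 N·m

After the belt (7/4): 400 × 1.75 = 700 N·m
After the gear mesh (12/20): 700 × 0.6 = 420 N·m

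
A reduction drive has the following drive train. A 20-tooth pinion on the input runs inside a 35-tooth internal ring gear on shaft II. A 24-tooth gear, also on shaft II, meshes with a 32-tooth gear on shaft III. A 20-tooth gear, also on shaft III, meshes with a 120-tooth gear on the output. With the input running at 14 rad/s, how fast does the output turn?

1 rad/s

Internal gear: ratio = 35/20 = 1.75, so shaft II turns at 14 / 1.75 = 8 rad/s.
Gear mesh: ratio = 32/24 = 1.3333, so shaft III turns at 8 / 1.3333 = 6 rad/s.
Gear mesh: ratio = 120/20 = 6, so the output turns at 6 / 6 = 1 rad/s.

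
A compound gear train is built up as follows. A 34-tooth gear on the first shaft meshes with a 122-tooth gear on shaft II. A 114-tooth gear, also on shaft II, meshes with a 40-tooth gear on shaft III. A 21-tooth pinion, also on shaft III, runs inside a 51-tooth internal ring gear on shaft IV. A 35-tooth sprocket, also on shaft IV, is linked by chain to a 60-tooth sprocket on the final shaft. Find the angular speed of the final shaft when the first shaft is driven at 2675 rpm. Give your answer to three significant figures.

the first shaft → shaft II (gear mesh, 122/34): 2675 ÷ 3.5882 = 745.49 rpm
shaft II → shaft III (gear mesh, 40/114): 745.49 ÷ 0.35088 = 2124.7 rpm
shaft III → shaft IV (internal gear, 51/21): 2124.7 ÷ 2.4286 = 874.86 rpm
shaft IV → the final shaft (chain, 60/35): 874.86 ÷ 1.7143 = 510.33 rpm

510 rpm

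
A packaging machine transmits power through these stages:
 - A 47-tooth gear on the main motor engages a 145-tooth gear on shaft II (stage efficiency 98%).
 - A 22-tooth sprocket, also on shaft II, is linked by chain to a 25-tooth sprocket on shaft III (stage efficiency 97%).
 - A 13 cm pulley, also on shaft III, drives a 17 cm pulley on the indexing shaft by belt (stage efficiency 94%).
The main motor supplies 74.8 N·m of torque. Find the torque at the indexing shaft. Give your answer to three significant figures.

306 N·m

After the gear mesh (145/47): 74.8 × 3.0851 × 0.98 = 226.15 N·m
After the chain (25/22): 226.15 × 1.1364 × 0.97 = 249.28 N·m
After the belt (17/13): 249.28 × 1.3077 × 0.94 = 306.42 N·m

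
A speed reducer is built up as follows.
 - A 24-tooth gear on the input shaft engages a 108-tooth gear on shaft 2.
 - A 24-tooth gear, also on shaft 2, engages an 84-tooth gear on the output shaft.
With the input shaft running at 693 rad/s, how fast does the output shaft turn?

Gear mesh: ratio = 108/24 = 4.5, so shaft 2 turns at 693 / 4.5 = 154 rad/s.
Gear mesh: ratio = 84/24 = 3.5, so the output shaft turns at 154 / 3.5 = 44 rad/s.

44 rad/s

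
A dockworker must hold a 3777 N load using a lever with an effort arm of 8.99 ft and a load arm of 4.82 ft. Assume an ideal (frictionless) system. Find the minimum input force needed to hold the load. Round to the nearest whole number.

Lever MA = effort arm / load arm = 8.99/4.82 = 1.8651.
Effort = load / MA = 3777 / 1.8651 = 2025 N.

2025 N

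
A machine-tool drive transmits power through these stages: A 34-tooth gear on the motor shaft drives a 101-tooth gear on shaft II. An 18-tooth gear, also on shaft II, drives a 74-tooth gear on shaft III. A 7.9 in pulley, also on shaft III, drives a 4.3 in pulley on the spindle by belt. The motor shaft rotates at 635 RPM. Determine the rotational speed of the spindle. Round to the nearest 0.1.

Gear mesh: ratio = 101/34 = 2.9706, so shaft II turns at 635 / 2.9706 = 213.76 RPM.
Gear mesh: ratio = 74/18 = 4.1111, so shaft III turns at 213.76 / 4.1111 = 51.996 RPM.
Belt: ratio = 4.3/7.9 = 0.5443, so the spindle turns at 51.996 / 0.5443 = 95.528 RPM.

95.5 RPM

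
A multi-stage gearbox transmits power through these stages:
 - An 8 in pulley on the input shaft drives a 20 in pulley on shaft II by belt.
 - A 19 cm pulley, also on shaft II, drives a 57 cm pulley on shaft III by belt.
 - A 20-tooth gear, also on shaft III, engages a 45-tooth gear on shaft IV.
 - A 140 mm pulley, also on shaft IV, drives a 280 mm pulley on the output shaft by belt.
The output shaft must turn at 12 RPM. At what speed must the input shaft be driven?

405 RPM

Overall ratio R = 2.5 × 3 × 2.25 × 2 = 33.75.
Required input speed = output speed × R = 12 × 33.75 = 405 RPM.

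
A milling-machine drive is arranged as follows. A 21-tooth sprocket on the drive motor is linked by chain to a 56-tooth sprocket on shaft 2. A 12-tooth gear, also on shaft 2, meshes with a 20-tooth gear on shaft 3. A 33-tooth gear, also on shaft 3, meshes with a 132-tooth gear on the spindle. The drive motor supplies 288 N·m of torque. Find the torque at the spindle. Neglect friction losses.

Chain: ratio = 56/21 = 2.6667; torque at shaft 2 = 288 × 2.6667 = 768 N·m.
Gear mesh: ratio = 20/12 = 1.6667; torque at shaft 3 = 768 × 1.6667 = 1280 N·m.
Gear mesh: ratio = 132/33 = 4; torque at the spindle = 1280 × 4 = 5120 N·m.

5120 N·m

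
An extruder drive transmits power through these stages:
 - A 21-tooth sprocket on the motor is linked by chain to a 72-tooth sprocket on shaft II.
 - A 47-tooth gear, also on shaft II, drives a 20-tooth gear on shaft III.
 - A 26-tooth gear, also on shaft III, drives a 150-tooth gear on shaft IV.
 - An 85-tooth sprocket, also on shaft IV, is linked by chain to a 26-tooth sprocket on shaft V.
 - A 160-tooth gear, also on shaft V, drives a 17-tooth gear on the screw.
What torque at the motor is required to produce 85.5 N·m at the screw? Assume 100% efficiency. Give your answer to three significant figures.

Overall ratio R = 3.4286 × 0.42553 × 5.7692 × 0.30588 × 0.10625 = 0.27356.
Input torque = output torque / R = 85.5 / 0.27356 = 312.55 N·m.

313 N·m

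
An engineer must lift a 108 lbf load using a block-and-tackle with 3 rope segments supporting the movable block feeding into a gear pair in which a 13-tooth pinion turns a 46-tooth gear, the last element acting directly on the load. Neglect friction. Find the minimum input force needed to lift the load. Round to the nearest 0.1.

Block-and-tackle MA = number of supporting rope parts = 3.
Gear pair MA = 46/13 = 3.5385.
Combined ideal MA = 3 × 3.5385 = 10.615.
Effort = load / MA = 108 / 10.615 = 10.174 lbf.

10.2 lbf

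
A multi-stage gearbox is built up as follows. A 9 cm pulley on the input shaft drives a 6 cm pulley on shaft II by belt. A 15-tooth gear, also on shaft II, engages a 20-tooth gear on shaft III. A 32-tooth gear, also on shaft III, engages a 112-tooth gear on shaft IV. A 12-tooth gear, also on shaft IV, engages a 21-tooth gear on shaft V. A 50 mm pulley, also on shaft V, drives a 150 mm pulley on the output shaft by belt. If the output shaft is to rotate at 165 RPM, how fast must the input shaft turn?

Overall ratio R = 0.66667 × 1.3333 × 3.5 × 1.75 × 3 = 16.333.
Required input speed = output speed × R = 165 × 16.333 = 2695 RPM.

2695 RPM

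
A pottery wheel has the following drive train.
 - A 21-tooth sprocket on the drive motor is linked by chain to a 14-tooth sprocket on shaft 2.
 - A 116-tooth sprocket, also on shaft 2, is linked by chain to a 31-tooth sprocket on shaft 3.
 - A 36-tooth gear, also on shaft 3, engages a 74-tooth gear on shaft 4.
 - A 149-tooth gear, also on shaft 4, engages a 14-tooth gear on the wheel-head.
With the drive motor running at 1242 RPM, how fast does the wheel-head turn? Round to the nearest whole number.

the drive motor → shaft 2 (chain, 14/21): 1242 ÷ 0.66667 = 1863 RPM
shaft 2 → shaft 3 (chain, 31/116): 1863 ÷ 0.26724 = 6971.2 RPM
shaft 3 → shaft 4 (gear mesh, 74/36): 6971.2 ÷ 2.0556 = 3391.4 RPM
shaft 4 → the wheel-head (gear mesh, 14/149): 3391.4 ÷ 0.09396 = 36094 RPM

36094 RPM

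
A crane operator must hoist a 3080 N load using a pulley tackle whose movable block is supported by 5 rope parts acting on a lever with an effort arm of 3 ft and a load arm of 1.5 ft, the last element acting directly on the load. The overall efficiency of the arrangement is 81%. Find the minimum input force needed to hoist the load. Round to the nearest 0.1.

Block-and-tackle MA = number of supporting rope parts = 5.
Lever MA = effort arm / load arm = 3/1.5 = 2.
Combined ideal MA = 5 × 2 = 10.
Actual MA = 10 × 0.81 = 8.1.
Effort = load / actual MA = 3080 / 8.1 = 380.25 N.

380.2 N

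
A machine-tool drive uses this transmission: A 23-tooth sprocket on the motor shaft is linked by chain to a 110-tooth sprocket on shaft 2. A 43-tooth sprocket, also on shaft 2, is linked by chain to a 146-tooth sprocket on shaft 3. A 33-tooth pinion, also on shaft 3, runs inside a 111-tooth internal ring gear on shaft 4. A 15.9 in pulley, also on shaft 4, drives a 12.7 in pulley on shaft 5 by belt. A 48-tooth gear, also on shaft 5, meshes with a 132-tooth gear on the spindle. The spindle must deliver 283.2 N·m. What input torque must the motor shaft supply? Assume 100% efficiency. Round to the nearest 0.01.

2.36 N·m

Overall ratio R = 4.7826 × 3.3953 × 3.3636 × 0.79874 × 2.75 = 119.98.
Input torque = output torque / R = 283.2 / 119.98 = 2.3605 N·m.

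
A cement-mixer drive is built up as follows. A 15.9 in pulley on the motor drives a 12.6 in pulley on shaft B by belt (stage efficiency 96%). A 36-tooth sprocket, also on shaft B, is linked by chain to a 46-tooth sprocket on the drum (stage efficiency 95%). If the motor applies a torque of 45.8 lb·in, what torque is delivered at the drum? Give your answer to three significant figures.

42.3 lb·in

After the belt (12.6/15.9): 45.8 × 0.79245 × 0.96 = 34.843 lb·in
After the chain (46/36): 34.843 × 1.2778 × 0.95 = 42.295 lb·in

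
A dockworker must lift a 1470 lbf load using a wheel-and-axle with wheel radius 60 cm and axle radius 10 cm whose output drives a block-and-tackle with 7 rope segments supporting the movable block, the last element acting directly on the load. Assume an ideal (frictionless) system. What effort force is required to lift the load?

35 lbf

Wheel-and-axle MA = R/r = 60/10 = 6.
Block-and-tackle MA = number of supporting rope parts = 7.
Combined ideal MA = 6 × 7 = 42.
Effort = load / MA = 1470 / 42 = 35 lbf.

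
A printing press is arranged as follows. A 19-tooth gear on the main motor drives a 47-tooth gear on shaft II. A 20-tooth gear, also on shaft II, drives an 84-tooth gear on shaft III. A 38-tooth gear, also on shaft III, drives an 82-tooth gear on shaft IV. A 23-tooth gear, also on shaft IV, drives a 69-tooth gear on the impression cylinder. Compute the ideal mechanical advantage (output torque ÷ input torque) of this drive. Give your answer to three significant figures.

Each stage contributes driven/driver: gear mesh 47/19 = 2.4737, gear mesh 84/20 = 4.2, gear mesh 82/38 = 2.1579, gear mesh 69/23 = 3.
Overall: 2.4737 × 4.2 × 2.1579 × 3 = 67.258.

67.3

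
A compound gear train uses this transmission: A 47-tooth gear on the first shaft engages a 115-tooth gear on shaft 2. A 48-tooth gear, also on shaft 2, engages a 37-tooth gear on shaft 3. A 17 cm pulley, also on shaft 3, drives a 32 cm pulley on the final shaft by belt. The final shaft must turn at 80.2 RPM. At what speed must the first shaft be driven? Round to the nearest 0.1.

284.7 RPM

Overall ratio R = 2.4468 × 0.77083 × 1.8824 = 3.5503.
Required input speed = output speed × R = 80.2 × 3.5503 = 284.73 RPM.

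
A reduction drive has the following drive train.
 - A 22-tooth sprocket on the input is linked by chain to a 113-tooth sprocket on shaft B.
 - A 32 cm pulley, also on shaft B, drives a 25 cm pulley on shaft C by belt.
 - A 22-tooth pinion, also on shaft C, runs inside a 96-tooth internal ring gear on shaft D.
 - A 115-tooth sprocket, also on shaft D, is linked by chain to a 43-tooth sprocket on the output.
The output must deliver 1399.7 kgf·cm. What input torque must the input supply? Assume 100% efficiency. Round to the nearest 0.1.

Overall ratio R = 5.1364 × 0.78125 × 4.3636 × 0.37391 = 6.5473.
Input torque = output torque / R = 1399.7 / 6.5473 = 213.78 kgf·cm.

213.8 kgf·cm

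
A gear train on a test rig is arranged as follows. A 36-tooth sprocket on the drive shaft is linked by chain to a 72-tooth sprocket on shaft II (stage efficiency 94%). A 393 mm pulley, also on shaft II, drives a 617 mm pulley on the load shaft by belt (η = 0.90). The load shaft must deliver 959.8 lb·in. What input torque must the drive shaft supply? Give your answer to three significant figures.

Overall ratio R = 2 × 1.57 = 3.1399; overall efficiency η = 0.94 × 0.90 = 0.8460.
Input torque = output torque / (R × η) = 959.8 / (3.1399 × 0.8460) = 361.32 lb·in.

361 lb·in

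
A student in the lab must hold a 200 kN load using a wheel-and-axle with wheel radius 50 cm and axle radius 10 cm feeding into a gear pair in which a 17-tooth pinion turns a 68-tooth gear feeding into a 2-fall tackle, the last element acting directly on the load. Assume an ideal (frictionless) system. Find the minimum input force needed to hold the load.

Wheel-and-axle MA = R/r = 50/10 = 5.
Gear pair MA = 68/17 = 4.
Block-and-tackle MA = number of supporting rope parts = 2.
Combined ideal MA = 5 × 4 × 2 = 40.
Effort = load / MA = 200 / 40 = 5 kN.

5 kN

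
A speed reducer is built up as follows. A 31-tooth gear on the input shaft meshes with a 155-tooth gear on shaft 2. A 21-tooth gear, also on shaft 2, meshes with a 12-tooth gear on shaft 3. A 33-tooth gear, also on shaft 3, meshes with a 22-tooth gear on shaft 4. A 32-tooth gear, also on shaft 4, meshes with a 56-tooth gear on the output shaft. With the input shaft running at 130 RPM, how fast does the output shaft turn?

39 RPM

the input shaft → shaft 2 (gear mesh, 155/31): 130 ÷ 5 = 26 RPM
shaft 2 → shaft 3 (gear mesh, 12/21): 26 ÷ 0.57143 = 45.5 RPM
shaft 3 → shaft 4 (gear mesh, 22/33): 45.5 ÷ 0.66667 = 68.25 RPM
shaft 4 → the output shaft (gear mesh, 56/32): 68.25 ÷ 1.75 = 39 RPM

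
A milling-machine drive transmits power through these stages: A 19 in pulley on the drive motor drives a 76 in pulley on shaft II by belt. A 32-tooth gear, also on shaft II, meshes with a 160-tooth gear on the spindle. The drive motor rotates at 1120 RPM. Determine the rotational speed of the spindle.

56 RPM

the drive motor → shaft II (belt, 76/19): 1120 ÷ 4 = 280 RPM
shaft II → the spindle (gear mesh, 160/32): 280 ÷ 5 = 56 RPM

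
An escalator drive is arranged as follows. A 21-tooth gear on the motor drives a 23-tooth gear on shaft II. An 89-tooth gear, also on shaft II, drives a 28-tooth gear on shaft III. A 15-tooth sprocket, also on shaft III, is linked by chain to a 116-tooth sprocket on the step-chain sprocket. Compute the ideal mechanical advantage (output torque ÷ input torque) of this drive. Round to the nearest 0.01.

Each stage contributes driven/driver: gear mesh 23/21 = 1.0952, gear mesh 28/89 = 0.31461, chain 116/15 = 7.7333.
Overall: 1.0952 × 0.31461 × 7.7333 = 2.6647.

2.66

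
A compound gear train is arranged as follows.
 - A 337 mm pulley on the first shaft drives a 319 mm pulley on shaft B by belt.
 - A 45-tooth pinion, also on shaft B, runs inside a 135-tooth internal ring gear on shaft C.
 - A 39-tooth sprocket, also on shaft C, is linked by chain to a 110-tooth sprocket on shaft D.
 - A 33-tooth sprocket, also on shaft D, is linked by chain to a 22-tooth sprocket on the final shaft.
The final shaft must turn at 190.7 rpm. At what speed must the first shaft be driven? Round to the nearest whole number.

Overall ratio R = 0.94659 × 3 × 2.8205 × 0.66667 = 5.3397.
Required input speed = output speed × R = 190.7 × 5.3397 = 1018.3 rpm.

1018 rpm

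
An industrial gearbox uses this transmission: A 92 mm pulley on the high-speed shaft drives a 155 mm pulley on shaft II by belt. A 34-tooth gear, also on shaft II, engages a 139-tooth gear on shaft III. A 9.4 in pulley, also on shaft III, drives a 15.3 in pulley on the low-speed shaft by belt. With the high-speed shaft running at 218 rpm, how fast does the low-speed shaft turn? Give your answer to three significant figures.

the high-speed shaft → shaft II (belt, 155/92): 218 ÷ 1.6848 = 129.39 rpm
shaft II → shaft III (gear mesh, 139/34): 129.39 ÷ 4.0882 = 31.65 rpm
shaft III → the low-speed shaft (belt, 15.3/9.4): 31.65 ÷ 1.6277 = 19.445 rpm

19.4 rpm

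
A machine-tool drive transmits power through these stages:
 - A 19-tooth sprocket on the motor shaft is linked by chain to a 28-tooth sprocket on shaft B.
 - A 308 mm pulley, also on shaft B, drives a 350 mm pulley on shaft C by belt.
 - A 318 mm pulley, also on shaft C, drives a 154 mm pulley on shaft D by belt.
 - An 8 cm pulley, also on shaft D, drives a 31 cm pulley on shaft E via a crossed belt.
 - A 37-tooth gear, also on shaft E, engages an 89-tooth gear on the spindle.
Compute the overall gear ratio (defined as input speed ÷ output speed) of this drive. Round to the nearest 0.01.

Each stage contributes driven/driver: chain 28/19 = 1.4737, belt 350/308 = 1.1364, belt 154/318 = 0.48428, belt 31/8 = 3.875, gear mesh 89/37 = 2.4054.
Overall: 1.4737 × 1.1364 × 0.48428 × 3.875 × 2.4054 = 7.5592.

7.56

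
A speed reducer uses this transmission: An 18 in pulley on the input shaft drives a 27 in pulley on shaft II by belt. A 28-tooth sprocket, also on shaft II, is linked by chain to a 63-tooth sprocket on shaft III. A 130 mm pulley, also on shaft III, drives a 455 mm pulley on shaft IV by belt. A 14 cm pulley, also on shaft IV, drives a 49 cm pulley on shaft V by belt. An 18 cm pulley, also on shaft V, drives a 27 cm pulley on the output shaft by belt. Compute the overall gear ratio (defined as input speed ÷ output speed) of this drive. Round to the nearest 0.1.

Each stage contributes driven/driver: belt 27/18 = 1.5, chain 63/28 = 2.25, belt 455/130 = 3.5, belt 49/14 = 3.5, belt 27/18 = 1.5.
Overall: 1.5 × 2.25 × 3.5 × 3.5 × 1.5 = 62.016.

62.0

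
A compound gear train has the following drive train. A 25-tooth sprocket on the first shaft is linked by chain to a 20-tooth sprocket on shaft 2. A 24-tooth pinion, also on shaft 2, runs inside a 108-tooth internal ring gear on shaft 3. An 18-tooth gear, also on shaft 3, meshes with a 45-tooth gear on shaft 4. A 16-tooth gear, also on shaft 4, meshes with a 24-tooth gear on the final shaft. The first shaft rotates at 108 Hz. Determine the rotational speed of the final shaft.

the first shaft → shaft 2 (chain, 20/25): 108 ÷ 0.8 = 135 Hz
shaft 2 → shaft 3 (internal gear, 108/24): 135 ÷ 4.5 = 30 Hz
shaft 3 → shaft 4 (gear mesh, 45/18): 30 ÷ 2.5 = 12 Hz
shaft 4 → the final shaft (gear mesh, 24/16): 12 ÷ 1.5 = 8 Hz

8 Hz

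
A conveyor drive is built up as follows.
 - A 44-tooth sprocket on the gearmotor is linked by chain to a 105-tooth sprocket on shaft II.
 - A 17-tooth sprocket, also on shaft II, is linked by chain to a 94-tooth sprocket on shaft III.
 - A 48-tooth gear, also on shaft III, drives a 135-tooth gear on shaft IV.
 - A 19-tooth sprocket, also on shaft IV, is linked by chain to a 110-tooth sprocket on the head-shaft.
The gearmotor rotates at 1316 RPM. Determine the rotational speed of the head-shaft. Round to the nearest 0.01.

6.13 RPM

the gearmotor → shaft II (chain, 105/44): 1316 ÷ 2.3864 = 551.47 RPM
shaft II → shaft III (chain, 94/17): 551.47 ÷ 5.5294 = 99.733 RPM
shaft III → shaft IV (gear mesh, 135/48): 99.733 ÷ 2.8125 = 35.461 RPM
shaft IV → the head-shaft (chain, 110/19): 35.461 ÷ 5.7895 = 6.125 RPM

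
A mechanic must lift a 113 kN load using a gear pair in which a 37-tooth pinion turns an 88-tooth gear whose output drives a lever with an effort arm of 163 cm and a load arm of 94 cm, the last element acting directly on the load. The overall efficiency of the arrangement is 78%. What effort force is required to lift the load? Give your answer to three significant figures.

35.1 kN

Gear pair MA = 88/37 = 2.3784.
Lever MA = effort arm / load arm = 163/94 = 1.734.
Combined ideal MA = 2.3784 × 1.734 = 4.1242.
Actual MA = 4.1242 × 0.78 = 3.2169.
Effort = load / actual MA = 113 / 3.2169 = 35.127 kN.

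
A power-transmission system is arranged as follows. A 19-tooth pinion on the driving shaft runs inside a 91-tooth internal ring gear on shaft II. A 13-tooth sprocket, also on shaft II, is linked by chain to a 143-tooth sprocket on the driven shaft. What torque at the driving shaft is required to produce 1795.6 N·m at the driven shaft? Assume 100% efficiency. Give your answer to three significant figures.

34.1 N·m

Overall ratio R = 4.7895 × 11 = 52.684.
Input torque = output torque / R = 1795.6 / 52.684 = 34.082 N·m.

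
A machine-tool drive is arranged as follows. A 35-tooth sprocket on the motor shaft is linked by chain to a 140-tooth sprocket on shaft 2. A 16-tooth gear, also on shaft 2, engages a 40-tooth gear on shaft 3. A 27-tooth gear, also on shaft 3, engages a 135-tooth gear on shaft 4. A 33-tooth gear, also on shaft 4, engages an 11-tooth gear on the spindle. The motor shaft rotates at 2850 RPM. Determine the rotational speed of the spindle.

171 RPM

the motor shaft → shaft 2 (chain, 140/35): 2850 ÷ 4 = 712.5 RPM
shaft 2 → shaft 3 (gear mesh, 40/16): 712.5 ÷ 2.5 = 285 RPM
shaft 3 → shaft 4 (gear mesh, 135/27): 285 ÷ 5 = 57 RPM
shaft 4 → the spindle (gear mesh, 11/33): 57 ÷ 0.33333 = 171 RPM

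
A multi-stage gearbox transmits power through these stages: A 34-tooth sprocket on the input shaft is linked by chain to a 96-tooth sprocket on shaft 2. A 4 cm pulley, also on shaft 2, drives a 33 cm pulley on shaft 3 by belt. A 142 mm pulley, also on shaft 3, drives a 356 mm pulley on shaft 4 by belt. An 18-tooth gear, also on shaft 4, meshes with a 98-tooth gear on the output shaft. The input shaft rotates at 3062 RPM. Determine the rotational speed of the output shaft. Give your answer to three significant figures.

9.63 RPM

the input shaft → shaft 2 (chain, 96/34): 3062 ÷ 2.8235 = 1084.5 RPM
shaft 2 → shaft 3 (belt, 33/4): 1084.5 ÷ 8.25 = 131.45 RPM
shaft 3 → shaft 4 (belt, 356/142): 131.45 ÷ 2.507 = 52.432 RPM
shaft 4 → the output shaft (gear mesh, 98/18): 52.432 ÷ 5.4444 = 9.6304 RPM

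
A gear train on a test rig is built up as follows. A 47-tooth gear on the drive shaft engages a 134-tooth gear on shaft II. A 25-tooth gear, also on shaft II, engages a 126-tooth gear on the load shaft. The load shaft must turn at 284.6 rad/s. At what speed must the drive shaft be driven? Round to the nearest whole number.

4090 rad/s

Overall ratio R = 2.8511 × 5.04 = 14.369.
Required input speed = output speed × R = 284.6 × 14.369 = 4089.5 rad/s.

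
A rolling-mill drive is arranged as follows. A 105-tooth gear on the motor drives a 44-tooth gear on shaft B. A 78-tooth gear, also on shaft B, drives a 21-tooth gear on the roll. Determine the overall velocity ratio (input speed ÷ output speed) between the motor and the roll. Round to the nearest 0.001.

0.113

Each stage contributes driven/driver: gear mesh 44/105 = 0.41905, gear mesh 21/78 = 0.26923.
Overall: 0.41905 × 0.26923 = 0.11282.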